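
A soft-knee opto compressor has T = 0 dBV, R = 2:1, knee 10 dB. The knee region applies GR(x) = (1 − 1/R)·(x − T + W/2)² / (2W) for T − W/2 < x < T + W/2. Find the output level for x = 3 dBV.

1.4 dBV

x − T + W/2 = 3 − 0 + 5 = 8.
GR = (1 − 1/2) × 8² / 20 = 0.5 × 64 / 20 = 1.6 dB.
Output = 3 − 1.6 = 1.4 dBV.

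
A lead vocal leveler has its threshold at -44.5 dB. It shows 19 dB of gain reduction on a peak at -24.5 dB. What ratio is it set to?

Input overshoot = -24.5 − (-44.5) = 20 dB.
Output overshoot = 20 − 19 = 1 dB.
Ratio = input overshoot / output overshoot = 20 / 1 = 20.

20:1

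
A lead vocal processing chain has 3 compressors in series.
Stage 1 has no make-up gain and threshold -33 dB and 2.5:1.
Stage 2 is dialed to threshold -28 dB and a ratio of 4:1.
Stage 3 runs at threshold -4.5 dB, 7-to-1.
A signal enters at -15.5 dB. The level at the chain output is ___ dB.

-27.5 dB

Stage 1: overshoot 17.5 dB → 17.5/2.5 = 7 dB → -26 dB.
Stage 2: -26 dB is 2 dB over -28 dB; at 4:1 that becomes 0.5 dB over, giving -27.5 dB.
Stage 3: below threshold (-27.5 ≤ -4.5); passes unchanged; output -27.5 dB.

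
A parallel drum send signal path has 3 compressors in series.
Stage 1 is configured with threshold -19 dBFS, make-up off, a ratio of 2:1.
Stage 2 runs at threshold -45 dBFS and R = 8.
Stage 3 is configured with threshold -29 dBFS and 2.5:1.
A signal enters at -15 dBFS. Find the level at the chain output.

-41.5 dBFS

Stage 1: -15 dBFS is 4 dB over -19 dBFS; at 2:1 that becomes 2 dB over, giving -17 dBFS.
Stage 2: overshoot 28 dB → 28/8 = 3.5 dB → -41.5 dBFS.
Stage 3: below threshold (-41.5 ≤ -29); passes unchanged; output -41.5 dBFS.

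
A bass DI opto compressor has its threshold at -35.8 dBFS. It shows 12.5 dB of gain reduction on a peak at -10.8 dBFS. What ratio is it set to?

Input overshoot = -10.8 − (-35.8) = 25 dB.
Output overshoot = 25 − 12.5 = 12.5 dB.
Ratio = input overshoot / output overshoot = 25 / 12.5 = 2.

2:1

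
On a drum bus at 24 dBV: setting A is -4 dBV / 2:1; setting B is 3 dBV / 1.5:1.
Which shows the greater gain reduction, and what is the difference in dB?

A, by 7 dB

A: overshoot 28 dB → output overshoot 14 dB → GR 14 dB.
B: overshoot 21 dB → output overshoot 14 dB → GR 7 dB.
A reduces 7 dB more.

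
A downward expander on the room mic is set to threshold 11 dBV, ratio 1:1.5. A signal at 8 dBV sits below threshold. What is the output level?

6.5 dBV

The input is 3 dB below the 11 dBV threshold.
A 1:1.5 expander multiplies undershoot by 1.5: 3 × 1.5 = 4.5 dB below threshold.
Output = 11 − 4.5 = 6.5 dBV.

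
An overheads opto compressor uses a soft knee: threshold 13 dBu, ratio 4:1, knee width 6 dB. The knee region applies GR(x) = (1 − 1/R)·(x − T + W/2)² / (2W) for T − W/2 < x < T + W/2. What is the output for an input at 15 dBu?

13.4375 dBu

x − T + W/2 = 15 − 13 + 3 = 5.
GR = (1 − 1/4) × 5² / 12 = 0.75 × 25 / 12 = 1.5625 dB.
Output = 15 − 1.5625 = 13.4375 dBu.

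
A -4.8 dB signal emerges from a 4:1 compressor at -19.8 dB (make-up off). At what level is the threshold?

Let T be the threshold. Output overshoot = (input overshoot)/R, so -19.8 − T = (-4.8 − T)/4.
4·(-19.8 − T) = -4.8 − T → 3·T = -79.2 − (-4.8) = -74.4.
T = -74.4/3 = -24.8 dB.

-24.8 dB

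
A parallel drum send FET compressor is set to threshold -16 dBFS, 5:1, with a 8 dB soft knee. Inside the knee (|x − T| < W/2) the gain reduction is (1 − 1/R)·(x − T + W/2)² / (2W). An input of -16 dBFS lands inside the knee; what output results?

x − T + W/2 = -16 − (-16) + 4 = 4.
GR = (1 − 1/5) × 4² / 16 = 0.8 × 16 / 16 = 0.8 dB.
Output = -16 − 0.8 = -16.8 dBFS.

-16.8 dBFS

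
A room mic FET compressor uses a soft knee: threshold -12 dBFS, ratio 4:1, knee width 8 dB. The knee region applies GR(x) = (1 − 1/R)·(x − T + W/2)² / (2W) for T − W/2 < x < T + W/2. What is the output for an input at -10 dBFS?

x − T + W/2 = -10 − (-12) + 4 = 6.
GR = (1 − 1/4) × 6² / 16 = 0.75 × 36 / 16 = 1.6875 dB.
Output = -10 − 1.6875 = -11.6875 dBFS.

-11.6875 dBFS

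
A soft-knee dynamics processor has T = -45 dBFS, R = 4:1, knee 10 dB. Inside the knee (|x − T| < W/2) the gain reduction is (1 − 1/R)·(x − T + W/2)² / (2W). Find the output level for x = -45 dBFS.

x − T + W/2 = -45 − (-45) + 5 = 5.
GR = (1 − 1/4) × 5² / 20 = 0.75 × 25 / 20 = 0.9375 dB.
Output = -45 − 0.9375 = -45.9375 dBFS.

-45.9375 dBFS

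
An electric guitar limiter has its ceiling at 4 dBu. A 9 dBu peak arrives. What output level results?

A brickwall limiter is an ∞:1 compressor: any input above the ceiling is clamped to 4 dBu.

4 dBu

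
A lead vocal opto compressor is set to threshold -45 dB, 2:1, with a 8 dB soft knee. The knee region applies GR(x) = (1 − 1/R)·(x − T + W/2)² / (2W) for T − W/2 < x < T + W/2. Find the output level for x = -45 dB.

x − T + W/2 = -45 − (-45) + 4 = 4.
GR = (1 − 1/2) × 4² / 16 = 0.5 × 16 / 16 = 0.5 dB.
Output = -45 − 0.5 = -45.5 dB.

-45.5 dB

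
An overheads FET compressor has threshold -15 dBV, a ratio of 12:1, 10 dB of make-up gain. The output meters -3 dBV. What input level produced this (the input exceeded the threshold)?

9 dBV

Remove make-up: -3 − 10 = -13 dBV.
That's 2 dB above the -15 dBV threshold.
Input overshoot = R × output overshoot = 24 dB → input = -15 + 24 = 9 dBV.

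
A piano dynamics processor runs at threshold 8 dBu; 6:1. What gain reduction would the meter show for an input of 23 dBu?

12.5 dB

The signal is 15 dB above threshold.
At 6:1, output sits 15/6 = 2.5 dB above threshold.
GR = overshoot in − overshoot out = 15 − 2.5 = 12.5 dB.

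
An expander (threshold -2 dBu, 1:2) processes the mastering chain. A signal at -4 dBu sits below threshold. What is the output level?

Undershoot = (-2) − (-4) = 2 dB.
At 1:2, that expands to 4 dB under threshold.
Output = -2 − 4 = -6 dBu.

-6 dBu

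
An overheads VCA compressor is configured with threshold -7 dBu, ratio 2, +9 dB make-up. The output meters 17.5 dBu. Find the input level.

Stripping the +9 dB make-up gives 8.5 dBu at the gain stage.
That's 15.5 dB above the -7 dBu threshold.
Before 2:1 compression the overshoot was 15.5 × 2 = 31 dB, so input = -7 + 31 = 24 dBu.

24 dBu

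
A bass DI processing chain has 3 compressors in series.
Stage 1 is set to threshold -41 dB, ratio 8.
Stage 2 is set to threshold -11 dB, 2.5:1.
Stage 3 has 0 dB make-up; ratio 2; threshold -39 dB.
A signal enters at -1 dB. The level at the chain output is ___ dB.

Stage 1: -1 dB is 40 dB over -41 dB; at 8:1 that becomes 5 dB over, giving -36 dB.
Stage 2: -36 dB is at or below the -11 dB threshold — no compression; output -36 dB.
Stage 3: 3 dB above -39 dB, reduced 2:1 to 1.5 dB above → -37.5 dB.

-37.5 dB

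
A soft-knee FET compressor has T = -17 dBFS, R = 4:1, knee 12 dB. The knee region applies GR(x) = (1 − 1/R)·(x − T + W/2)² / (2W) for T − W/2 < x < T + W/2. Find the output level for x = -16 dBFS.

x − T + W/2 = -16 − (-17) + 6 = 7.
GR = (1 − 1/4) × 7² / 24 = 0.75 × 49 / 24 = 1.53125 dB.
Output = -16 − 1.53125 = -17.53125 dBFS.

-17.53125 dBFS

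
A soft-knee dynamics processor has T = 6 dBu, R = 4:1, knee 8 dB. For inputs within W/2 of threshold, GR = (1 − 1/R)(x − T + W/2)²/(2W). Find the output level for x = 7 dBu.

5.828125 dBu

x − T + W/2 = 7 − 6 + 4 = 5.
GR = (1 − 1/4) × 5² / 16 = 0.75 × 25 / 16 = 1.171875 dB.
Output = 7 − 1.171875 = 5.828125 dBu.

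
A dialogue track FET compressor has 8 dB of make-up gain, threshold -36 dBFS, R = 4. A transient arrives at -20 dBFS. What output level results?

Overshoot: -20 − (-36) = 16 dB.
4:1 compression reduces that to 16/4 = 4 dB over.
So the level is -36 + 4 = -32 dBFS; make-up adds 8 dB, giving -24 dBFS.

-24 dBFS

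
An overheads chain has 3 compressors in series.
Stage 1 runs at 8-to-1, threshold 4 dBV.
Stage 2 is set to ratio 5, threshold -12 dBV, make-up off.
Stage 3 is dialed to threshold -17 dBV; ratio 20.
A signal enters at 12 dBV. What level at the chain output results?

Stage 1: 8 dB above 4 dBV, reduced 8:1 to 1 dB above → 5 dBV.
Stage 2: 17 dB above -12 dBV, reduced 5:1 to 3.4 dB above → -8.6 dBV.
Stage 3: overshoot 8.4 dB → 8.4/20 = 0.42 dB → -16.58 dBV.

-16.58 dBV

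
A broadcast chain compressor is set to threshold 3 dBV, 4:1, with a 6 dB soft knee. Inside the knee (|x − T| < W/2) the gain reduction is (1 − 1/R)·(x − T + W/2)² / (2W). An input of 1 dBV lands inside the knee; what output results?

0.9375 dBV

x − T + W/2 = 1 − 3 + 3 = 1.
GR = (1 − 1/4) × 1² / 12 = 0.75 × 1 / 12 = 0.0625 dB.
Output = 1 − 0.0625 = 0.9375 dBV.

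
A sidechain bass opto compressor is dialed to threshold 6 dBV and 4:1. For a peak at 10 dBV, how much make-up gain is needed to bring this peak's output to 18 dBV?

Overshoot 4 dB → 4/4 = 1 dB after compression, so the compressed level is 6 + 1 = 7 dBV.
Make-up = target − compressed = 18 − 7 = 11 dB.

11 dB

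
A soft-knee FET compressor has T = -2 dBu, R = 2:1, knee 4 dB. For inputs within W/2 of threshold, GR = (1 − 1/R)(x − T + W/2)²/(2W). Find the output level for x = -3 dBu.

-3.0625 dBu

x − T + W/2 = -3 − (-2) + 2 = 1.
GR = (1 − 1/2) × 1² / 8 = 0.5 × 1 / 8 = 0.0625 dB.
Output = -3 − 0.0625 = -3.0625 dBu.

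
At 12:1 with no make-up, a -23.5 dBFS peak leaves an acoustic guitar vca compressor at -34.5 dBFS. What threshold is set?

Let T be the threshold. Output overshoot = (input overshoot)/R, so -34.5 − T = (-23.5 − T)/12.
12·(-34.5 − T) = -23.5 − T → 11·T = -414 − (-23.5) = -390.5.
T = -390.5/11 = -35.5 dBFS.

-35.5 dBFS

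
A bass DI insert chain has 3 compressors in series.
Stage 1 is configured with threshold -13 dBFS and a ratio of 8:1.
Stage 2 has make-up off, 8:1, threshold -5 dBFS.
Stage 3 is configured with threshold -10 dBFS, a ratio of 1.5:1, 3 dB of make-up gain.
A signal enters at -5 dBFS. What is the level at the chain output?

Stage 1: overshoot 8 dB → 8/8 = 1 dB → -12 dBFS.
Stage 2: below threshold (-12 ≤ -5); passes unchanged; output -12 dBFS.
Stage 3: -12 dBFS ≤ -10 dBFS, so stage 3 doesn't engage; make-up brings it to -9 dBFS.

-9 dBFS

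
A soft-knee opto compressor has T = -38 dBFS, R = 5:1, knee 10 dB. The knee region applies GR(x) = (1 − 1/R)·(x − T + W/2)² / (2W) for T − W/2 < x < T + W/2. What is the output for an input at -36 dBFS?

-37.96 dBFS

x − T + W/2 = -36 − (-38) + 5 = 7.
GR = (1 − 1/5) × 7² / 20 = 0.8 × 49 / 20 = 1.96 dB.
Output = -36 − 1.96 = -37.96 dBFS.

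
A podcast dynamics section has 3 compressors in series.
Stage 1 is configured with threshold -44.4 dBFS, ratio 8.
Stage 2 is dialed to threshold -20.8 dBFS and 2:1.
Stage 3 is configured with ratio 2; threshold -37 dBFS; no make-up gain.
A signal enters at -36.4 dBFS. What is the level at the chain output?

-43.4 dBFS

Stage 1: overshoot 8 dB → 8/8 = 1 dB → -43.4 dBFS.
Stage 2: -43.4 dBFS ≤ -20.8 dBFS, so stage 2 doesn't engage; output -43.4 dBFS.
Stage 3: below threshold (-43.4 ≤ -37); passes unchanged; output -43.4 dBFS.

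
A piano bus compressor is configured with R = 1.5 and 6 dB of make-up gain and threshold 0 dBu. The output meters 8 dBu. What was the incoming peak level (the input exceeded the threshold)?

3 dBu

Remove make-up: 8 − 6 = 2 dBu.
That's 2 dB above the 0 dBu threshold.
Before 1.5:1 compression the overshoot was 2 × 1.5 = 3 dB, so input = 0 + 3 = 3 dBu.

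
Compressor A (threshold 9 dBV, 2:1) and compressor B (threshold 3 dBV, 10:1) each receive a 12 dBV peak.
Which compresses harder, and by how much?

B, by 6.6 dB

A: 3 dB over, compressed to 1.5 dB over, so 1.5 dB of GR.
B: 9 dB over, compressed to 0.9 dB over, so 8.1 dB of GR.
B reduces 6.6 dB more.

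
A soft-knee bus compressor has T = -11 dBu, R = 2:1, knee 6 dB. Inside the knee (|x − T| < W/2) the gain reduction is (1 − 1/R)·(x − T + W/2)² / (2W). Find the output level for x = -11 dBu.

x − T + W/2 = -11 − (-11) + 3 = 3.
GR = (1 − 1/2) × 3² / 12 = 0.5 × 9 / 12 = 0.375 dB.
Output = -11 − 0.375 = -11.375 dBu.

-11.375 dBu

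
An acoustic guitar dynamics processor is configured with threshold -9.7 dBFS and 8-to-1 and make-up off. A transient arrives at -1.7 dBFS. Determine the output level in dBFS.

-1.7 dBFS sits 8 dB over threshold.
At 8:1 the overshoot is divided by 8, leaving 1 dB above threshold.
Output = -9.7 + 1 = -8.7 dBFS.

-8.7 dBFS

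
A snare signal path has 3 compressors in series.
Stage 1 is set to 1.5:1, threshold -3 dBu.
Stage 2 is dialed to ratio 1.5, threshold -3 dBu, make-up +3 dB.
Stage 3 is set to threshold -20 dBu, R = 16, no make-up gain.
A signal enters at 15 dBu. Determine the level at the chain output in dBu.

Stage 1: 15 dBu is 18 dB over -3 dBu; at 1.5:1 that becomes 12 dB over, giving 9 dBu.
Stage 2: overshoot 12 dB → 12/1.5 = 8 dB → 5 dBu; +3 dB make-up → 8 dBu.
Stage 3: 8 dBu is 28 dB over -20 dBu; at 16:1 that becomes 1.75 dB over, giving -18.25 dBu.

-18.25 dBu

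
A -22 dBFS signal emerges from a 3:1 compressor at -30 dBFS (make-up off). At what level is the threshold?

Gain reduction = -22 − (-30) = 8 dB; output overshoot = GR / (R − 1) = 8 / 2 = 4 dB.
Threshold = output − output overshoot = -30 − 4 = -34 dBFS.

-34 dBFS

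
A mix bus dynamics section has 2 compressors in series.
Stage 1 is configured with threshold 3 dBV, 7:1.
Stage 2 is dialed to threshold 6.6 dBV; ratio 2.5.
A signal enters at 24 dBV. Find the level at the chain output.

6 dBV

Stage 1: 24 dBV is 21 dB over 3 dBV; at 7:1 that becomes 3 dB over, giving 6 dBV.
Stage 2: 6 dBV is at or below the 6.6 dBV threshold — no compression; output 6 dBV.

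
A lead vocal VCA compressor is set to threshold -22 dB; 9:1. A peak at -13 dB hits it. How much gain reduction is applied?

Overshoot = -13 − (-22) = 9 dB.
At 9:1, output sits 9/9 = 1 dB above threshold.
So the signal is attenuated by 9 − 1 = 8 dB.

8 dB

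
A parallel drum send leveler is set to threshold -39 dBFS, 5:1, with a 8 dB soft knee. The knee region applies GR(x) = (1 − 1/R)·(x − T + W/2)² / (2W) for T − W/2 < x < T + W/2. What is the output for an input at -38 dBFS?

-39.25 dBFS

x − T + W/2 = -38 − (-39) + 4 = 5.
GR = (1 − 1/5) × 5² / 16 = 0.8 × 25 / 16 = 1.25 dB.
Output = -38 − 1.25 = -39.25 dBFS.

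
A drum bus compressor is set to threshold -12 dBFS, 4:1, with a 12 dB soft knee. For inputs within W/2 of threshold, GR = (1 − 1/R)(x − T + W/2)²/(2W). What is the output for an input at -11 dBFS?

-12.53125 dBFS

x − T + W/2 = -11 − (-12) + 6 = 7.
GR = (1 − 1/4) × 7² / 24 = 0.75 × 49 / 24 = 1.53125 dB.
Output = -11 − 1.53125 = -12.53125 dBFS.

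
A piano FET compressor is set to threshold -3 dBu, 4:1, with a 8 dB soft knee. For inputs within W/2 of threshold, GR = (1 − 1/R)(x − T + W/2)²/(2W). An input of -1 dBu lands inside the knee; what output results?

-2.6875 dBu

x − T + W/2 = -1 − (-3) + 4 = 6.
GR = (1 − 1/4) × 6² / 16 = 0.75 × 36 / 16 = 1.6875 dB.
Output = -1 − 1.6875 = -2.6875 dBu.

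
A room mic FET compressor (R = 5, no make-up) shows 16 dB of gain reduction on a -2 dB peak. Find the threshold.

-22 dB

Let T be the threshold. Output overshoot = (input overshoot)/R, so -18 − T = (-2 − T)/5.
5·(-18 − T) = -2 − T → 4·T = -90 − (-2) = -88.
T = -88/4 = -22 dB.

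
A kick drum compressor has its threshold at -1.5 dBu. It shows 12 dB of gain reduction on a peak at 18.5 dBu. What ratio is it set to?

Input overshoot = 18.5 − (-1.5) = 20 dB.
Output overshoot = 20 − 12 = 8 dB.
Ratio = input overshoot / output overshoot = 20 / 8 = 2.5.

2.5:1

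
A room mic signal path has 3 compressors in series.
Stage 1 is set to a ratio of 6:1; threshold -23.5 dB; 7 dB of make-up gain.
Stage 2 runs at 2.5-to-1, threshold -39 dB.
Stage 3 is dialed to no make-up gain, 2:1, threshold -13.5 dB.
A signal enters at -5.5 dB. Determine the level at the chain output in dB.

-28.8 dB

Stage 1: 18 dB above -23.5 dB, reduced 6:1 to 3 dB above → -20.5 dB; +7 dB make-up → -13.5 dB.
Stage 2: -13.5 dB is 25.5 dB over -39 dB; at 2.5:1 that becomes 10.2 dB over, giving -28.8 dB.
Stage 3: below threshold (-28.8 ≤ -13.5); passes unchanged; output -28.8 dB.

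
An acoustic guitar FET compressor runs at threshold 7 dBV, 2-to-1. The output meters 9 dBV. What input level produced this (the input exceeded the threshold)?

Post-compression overshoot = 9 − 7 = 2 dB.
Undo the ratio: input overshoot = 2 × 2 = 4 dB, giving input = 11 dBV.

11 dBV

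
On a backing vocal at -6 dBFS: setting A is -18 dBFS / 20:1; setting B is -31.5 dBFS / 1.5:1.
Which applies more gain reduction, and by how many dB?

A, by 2.9 dB

A: GR = 12 − 12/20 = 11.4 dB.
B: GR = 25.5 − 25.5/1.5 = 8.5 dB.
A reduces 2.9 dB more.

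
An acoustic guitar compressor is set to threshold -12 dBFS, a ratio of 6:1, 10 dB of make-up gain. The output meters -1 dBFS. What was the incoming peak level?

-6 dBFS

Stripping the +10 dB make-up gives -11 dBFS at the gain stage.
That's 1 dB above the -12 dBFS threshold.
Undo the ratio: input overshoot = 1 × 6 = 6 dB, giving input = -6 dBFS.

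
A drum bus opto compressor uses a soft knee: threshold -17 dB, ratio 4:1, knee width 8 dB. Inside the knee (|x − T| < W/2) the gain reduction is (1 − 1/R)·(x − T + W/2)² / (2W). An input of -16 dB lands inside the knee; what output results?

x − T + W/2 = -16 − (-17) + 4 = 5.
GR = (1 − 1/4) × 5² / 16 = 0.75 × 25 / 16 = 1.171875 dB.
Output = -16 − 1.171875 = -17.171875 dB.

-17.171875 dB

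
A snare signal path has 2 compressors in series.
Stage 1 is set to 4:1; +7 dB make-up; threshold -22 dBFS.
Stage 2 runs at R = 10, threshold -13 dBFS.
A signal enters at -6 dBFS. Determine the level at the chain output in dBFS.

-12.8 dBFS

Stage 1: 16 dB above -22 dBFS, reduced 4:1 to 4 dB above → -18 dBFS; +7 dB make-up → -11 dBFS.
Stage 2: -11 dBFS is 2 dB over -13 dBFS; at 10:1 that becomes 0.2 dB over, giving -12.8 dBFS.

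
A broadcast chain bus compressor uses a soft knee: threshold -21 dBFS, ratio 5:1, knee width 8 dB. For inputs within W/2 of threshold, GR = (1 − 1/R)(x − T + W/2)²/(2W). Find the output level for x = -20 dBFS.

-21.25 dBFS

x − T + W/2 = -20 − (-21) + 4 = 5.
GR = (1 − 1/5) × 5² / 16 = 0.8 × 25 / 16 = 1.25 dB.
Output = -20 − 1.25 = -21.25 dBFS.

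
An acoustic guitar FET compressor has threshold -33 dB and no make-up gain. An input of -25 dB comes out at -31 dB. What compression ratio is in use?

4:1

Input overshoot = -25 − (-33) = 8 dB; output overshoot = -31 − (-33) = 2 dB.
Ratio = 8 / 2 = 4.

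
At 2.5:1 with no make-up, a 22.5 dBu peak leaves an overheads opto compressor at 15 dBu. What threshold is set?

10 dBu

Input is 12.5 dB above T (since output overshoot × R = input overshoot: (15 − T)·2.5 = 22.5 − T gives T = 10 dBu).
Check: 10 + (22.5 − 10)/2.5 = 10 + 5 = 15 dBu. ✓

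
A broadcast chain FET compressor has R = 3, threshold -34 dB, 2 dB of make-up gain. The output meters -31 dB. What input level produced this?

-31 dB

Remove make-up: -31 − 2 = -33 dB.
Post-compression overshoot = -33 − (-34) = 1 dB.
Undo the ratio: input overshoot = 1 × 3 = 3 dB, giving input = -31 dB.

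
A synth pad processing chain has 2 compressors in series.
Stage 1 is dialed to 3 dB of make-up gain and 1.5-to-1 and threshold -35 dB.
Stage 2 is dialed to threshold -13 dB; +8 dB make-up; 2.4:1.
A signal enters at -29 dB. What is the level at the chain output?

-20 dB

Stage 1: 6 dB above -35 dB, reduced 1.5:1 to 4 dB above → -31 dB; +3 dB make-up → -28 dB.
Stage 2: -28 dB ≤ -13 dB, so stage 2 doesn't engage; make-up brings it to -20 dB.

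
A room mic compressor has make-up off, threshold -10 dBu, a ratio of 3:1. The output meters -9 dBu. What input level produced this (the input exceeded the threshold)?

-7 dBu

That's 1 dB above the -10 dBu threshold.
Input overshoot = R × output overshoot = 3 dB → input = -10 + 3 = -7 dBu.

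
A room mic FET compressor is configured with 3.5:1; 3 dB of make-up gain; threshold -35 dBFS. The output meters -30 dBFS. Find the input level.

-28 dBFS

Remove make-up: -30 − 3 = -33 dBFS.
Post-compression overshoot = -33 − (-35) = 2 dB.
Undo the ratio: input overshoot = 2 × 3.5 = 7 dB, giving input = -28 dBFS.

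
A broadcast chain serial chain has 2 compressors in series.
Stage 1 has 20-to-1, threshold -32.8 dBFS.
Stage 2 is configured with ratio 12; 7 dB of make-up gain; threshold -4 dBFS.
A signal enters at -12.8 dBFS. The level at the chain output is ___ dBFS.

-24.8 dBFS

Stage 1: overshoot 20 dB → 20/20 = 1 dB → -31.8 dBFS.
Stage 2: -31.8 dBFS is at or below the -4 dBFS threshold — no compression; make-up brings it to -24.8 dBFS.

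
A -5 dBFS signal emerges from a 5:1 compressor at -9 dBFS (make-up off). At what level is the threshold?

Gain reduction = -5 − (-9) = 4 dB; output overshoot = GR / (R − 1) = 4 / 4 = 1 dB.
Threshold = output − output overshoot = -9 − 1 = -10 dBFS.

-10 dBFS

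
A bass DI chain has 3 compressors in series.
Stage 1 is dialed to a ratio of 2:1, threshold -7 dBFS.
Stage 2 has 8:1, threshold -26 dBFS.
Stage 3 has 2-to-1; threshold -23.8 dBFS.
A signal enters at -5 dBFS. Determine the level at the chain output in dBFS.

-23.65 dBFS

Stage 1: -5 dBFS is 2 dB over -7 dBFS; at 2:1 that becomes 1 dB over, giving -6 dBFS.
Stage 2: 20 dB above -26 dBFS, reduced 8:1 to 2.5 dB above → -23.5 dBFS.
Stage 3: -23.5 dBFS is 0.3 dB over -23.8 dBFS; at 2:1 that becomes 0.15 dB over, giving -23.65 dBFS.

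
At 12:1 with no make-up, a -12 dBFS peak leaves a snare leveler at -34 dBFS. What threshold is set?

Gain reduction = -12 − (-34) = 22 dB; output overshoot = GR / (R − 1) = 22 / 11 = 2 dB.
Threshold = output − output overshoot = -34 − 2 = -36 dBFS.

-36 dBFS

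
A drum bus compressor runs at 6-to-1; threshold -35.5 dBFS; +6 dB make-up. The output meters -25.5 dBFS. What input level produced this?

Before make-up, the level was -25.5 − 6 = -31.5 dBFS.
Post-compression overshoot = -31.5 − (-35.5) = 4 dB.
Undo the ratio: input overshoot = 4 × 6 = 24 dB, giving input = -11.5 dBFS.

-11.5 dBFS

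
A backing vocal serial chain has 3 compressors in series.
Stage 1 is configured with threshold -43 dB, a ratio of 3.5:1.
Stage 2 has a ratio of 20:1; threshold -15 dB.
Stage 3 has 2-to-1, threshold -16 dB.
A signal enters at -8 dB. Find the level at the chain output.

Stage 1: overshoot 35 dB → 35/3.5 = 10 dB → -33 dB.
Stage 2: -33 dB is at or below the -15 dB threshold — no compression; output -33 dB.
Stage 3: -33 dB is at or below the -16 dB threshold — no compression; output -33 dB.

-33 dB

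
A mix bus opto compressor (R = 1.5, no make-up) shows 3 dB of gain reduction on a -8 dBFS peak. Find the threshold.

-17 dBFS

Gain reduction = -8 − (-11) = 3 dB; output overshoot = GR / (R − 1) = 3 / 0.5 = 6 dB.
Threshold = output − output overshoot = -11 − 6 = -17 dBFS.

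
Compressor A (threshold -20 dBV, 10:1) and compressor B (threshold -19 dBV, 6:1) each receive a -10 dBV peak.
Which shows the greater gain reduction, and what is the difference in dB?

A: overshoot 10 dB → output overshoot 1 dB → GR 9 dB.
B: overshoot 9 dB → output overshoot 1.5 dB → GR 7.5 dB.
A applies 1.5 dB more gain reduction.

A, by 1.5 dB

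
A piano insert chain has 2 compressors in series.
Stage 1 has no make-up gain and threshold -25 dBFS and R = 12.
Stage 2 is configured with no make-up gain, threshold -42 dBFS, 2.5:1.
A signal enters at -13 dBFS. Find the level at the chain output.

-34.8 dBFS

Stage 1: -13 dBFS is 12 dB over -25 dBFS; at 12:1 that becomes 1 dB over, giving -24 dBFS.
Stage 2: overshoot 18 dB → 18/2.5 = 7.2 dB → -34.8 dBFS.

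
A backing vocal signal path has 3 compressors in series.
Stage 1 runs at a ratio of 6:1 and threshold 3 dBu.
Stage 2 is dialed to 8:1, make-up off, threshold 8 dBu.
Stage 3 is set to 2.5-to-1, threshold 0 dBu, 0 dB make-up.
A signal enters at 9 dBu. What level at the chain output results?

Stage 1: 6 dB above 3 dBu, reduced 6:1 to 1 dB above → 4 dBu.
Stage 2: 4 dBu ≤ 8 dBu, so stage 2 doesn't engage; output 4 dBu.
Stage 3: 4 dB above 0 dBu, reduced 2.5:1 to 1.6 dB above → 1.6 dBu.

1.6 dBu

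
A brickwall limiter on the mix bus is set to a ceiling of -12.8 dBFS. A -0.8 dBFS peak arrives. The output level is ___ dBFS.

The limiter clamps the peak to its -12.8 dBFS ceiling.

-12.8 dBFS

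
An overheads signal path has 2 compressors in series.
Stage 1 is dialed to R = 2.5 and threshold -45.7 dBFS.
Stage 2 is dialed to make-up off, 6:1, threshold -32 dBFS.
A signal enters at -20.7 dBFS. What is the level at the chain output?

Stage 1: 25 dB above -45.7 dBFS, reduced 2.5:1 to 10 dB above → -35.7 dBFS.
Stage 2: below threshold (-35.7 ≤ -32); passes unchanged; output -35.7 dBFS.

-35.7 dBFS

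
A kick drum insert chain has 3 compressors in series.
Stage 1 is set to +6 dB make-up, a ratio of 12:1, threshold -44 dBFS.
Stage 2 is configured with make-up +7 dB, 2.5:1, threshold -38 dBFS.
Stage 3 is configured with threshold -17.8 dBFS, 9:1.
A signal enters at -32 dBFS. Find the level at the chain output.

Stage 1: -32 dBFS is 12 dB over -44 dBFS; at 12:1 that becomes 1 dB over, giving -43 dBFS; +6 dB make-up → -37 dBFS.
Stage 2: 1 dB above -38 dBFS, reduced 2.5:1 to 0.4 dB above → -37.6 dBFS; +7 dB make-up → -30.6 dBFS.
Stage 3: -30.6 dBFS is at or below the -17.8 dBFS threshold — no compression; output -30.6 dBFS.

-30.6 dBFS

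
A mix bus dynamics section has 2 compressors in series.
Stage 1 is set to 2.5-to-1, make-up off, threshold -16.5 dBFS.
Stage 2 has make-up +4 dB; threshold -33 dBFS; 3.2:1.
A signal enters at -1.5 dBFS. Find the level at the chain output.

Stage 1: 15 dB above -16.5 dBFS, reduced 2.5:1 to 6 dB above → -10.5 dBFS.
Stage 2: overshoot 22.5 dB → 22.5/3.2 = 7.03125 dB → -25.96875 dBFS; +4 dB make-up → -21.96875 dBFS.

-21.96875 dBFS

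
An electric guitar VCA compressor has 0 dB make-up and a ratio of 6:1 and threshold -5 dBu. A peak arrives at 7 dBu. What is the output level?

-3 dBu

Overshoot: 7 − (-5) = 12 dB.
6:1 compression reduces that to 12/6 = 2 dB over.
Output = -5 + 2 = -3 dBu.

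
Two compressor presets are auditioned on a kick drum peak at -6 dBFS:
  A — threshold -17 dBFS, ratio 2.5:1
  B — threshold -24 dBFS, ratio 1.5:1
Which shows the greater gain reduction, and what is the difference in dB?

A, by 0.6 dB

A: 11 dB over, compressed to 4.4 dB over, so 6.6 dB of GR.
B: 18 dB over, compressed to 12 dB over, so 6 dB of GR.
A reduces 0.6 dB more.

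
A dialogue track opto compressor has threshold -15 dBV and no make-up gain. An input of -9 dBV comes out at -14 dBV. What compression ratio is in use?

Input overshoot = -9 − (-15) = 6 dB; output overshoot = -14 − (-15) = 1 dB.
Ratio = 6 / 1 = 6.

6:1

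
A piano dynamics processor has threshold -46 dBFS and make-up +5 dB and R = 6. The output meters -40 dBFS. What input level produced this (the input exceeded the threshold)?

Before make-up, the level was -40 − 5 = -45 dBFS.
The compressed level sits -45 − (-46) = 1 dB over threshold.
Before 6:1 compression the overshoot was 1 × 6 = 6 dB, so input = -46 + 6 = -40 dBFS.

-40 dBFS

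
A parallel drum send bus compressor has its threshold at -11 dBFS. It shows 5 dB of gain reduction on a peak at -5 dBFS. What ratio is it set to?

6:1

Input overshoot = -5 − (-11) = 6 dB.
Output overshoot = 6 − 5 = 1 dB.
Ratio = input overshoot / output overshoot = 6 / 1 = 6.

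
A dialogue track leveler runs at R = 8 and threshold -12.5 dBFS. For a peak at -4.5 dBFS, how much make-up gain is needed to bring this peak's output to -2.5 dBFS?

Overshoot 8 dB → 8/8 = 1 dB after compression, so the compressed level is -12.5 + 1 = -11.5 dBFS.
Make-up = target − compressed = -2.5 − (-11.5) = 9 dB.

9 dB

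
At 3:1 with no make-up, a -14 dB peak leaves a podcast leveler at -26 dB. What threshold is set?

-32 dB

Input is 18 dB above T (since output overshoot × R = input overshoot: (-26 − T)·3 = -14 − T gives T = -32 dB).
Check: -32 + (-14 − (-32))/3 = -32 + 6 = -26 dB. ✓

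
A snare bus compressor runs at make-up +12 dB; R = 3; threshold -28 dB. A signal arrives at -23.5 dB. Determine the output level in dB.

Overshoot: -23.5 − (-28) = 4.5 dB.
The 4.5 dB excess becomes 1.5 dB after 3:1 reduction.
So the level is -28 + 1.5 = -26.5 dB; make-up adds 12 dB, giving -14.5 dB.

-14.5 dB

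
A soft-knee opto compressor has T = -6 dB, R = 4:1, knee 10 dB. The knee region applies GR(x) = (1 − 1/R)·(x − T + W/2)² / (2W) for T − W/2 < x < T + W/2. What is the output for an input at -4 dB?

-5.8375 dB

x − T + W/2 = -4 − (-6) + 5 = 7.
GR = (1 − 1/4) × 7² / 20 = 0.75 × 49 / 20 = 1.8375 dB.
Output = -4 − 1.8375 = -5.8375 dB.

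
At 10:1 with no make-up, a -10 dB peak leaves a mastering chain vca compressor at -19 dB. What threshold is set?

Gain reduction = -10 − (-19) = 9 dB; output overshoot = GR / (R − 1) = 9 / 9 = 1 dB.
Threshold = output − output overshoot = -19 − 1 = -20 dB.

-20 dB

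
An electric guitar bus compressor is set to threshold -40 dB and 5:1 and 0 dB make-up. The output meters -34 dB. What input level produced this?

-10 dB

The compressed level sits -34 − (-40) = 6 dB over threshold.
Undo the ratio: input overshoot = 6 × 5 = 30 dB, giving input = -10 dB.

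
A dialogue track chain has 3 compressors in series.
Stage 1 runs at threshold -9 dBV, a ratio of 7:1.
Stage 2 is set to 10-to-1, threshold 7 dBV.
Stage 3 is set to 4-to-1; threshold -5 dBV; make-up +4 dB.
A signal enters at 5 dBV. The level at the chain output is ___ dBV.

-3 dBV

Stage 1: 5 dBV is 14 dB over -9 dBV; at 7:1 that becomes 2 dB over, giving -7 dBV.
Stage 2: -7 dBV ≤ 7 dBV, so stage 2 doesn't engage; output -7 dBV.
Stage 3: -7 dBV is at or below the -5 dBV threshold — no compression; make-up brings it to -3 dBV.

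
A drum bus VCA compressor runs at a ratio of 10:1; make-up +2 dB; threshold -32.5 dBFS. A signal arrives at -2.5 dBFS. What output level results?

The input is 30 dB above the -32.5 dBFS threshold.
At 10:1 the overshoot is divided by 10, leaving 3 dB above threshold.
Output = -32.5 + 3 = -29.5 dBFS; make-up adds 2 dB, giving -27.5 dBFS.

-27.5 dBFS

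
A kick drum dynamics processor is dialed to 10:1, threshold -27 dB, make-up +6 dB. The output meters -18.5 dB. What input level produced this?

Remove make-up: -18.5 − 6 = -24.5 dB.
Post-compression overshoot = -24.5 − (-27) = 2.5 dB.
Undo the ratio: input overshoot = 2.5 × 10 = 25 dB, giving input = -2 dB.

-2 dB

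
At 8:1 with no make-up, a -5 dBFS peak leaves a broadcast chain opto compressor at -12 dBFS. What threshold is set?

Let T be the threshold. Output overshoot = (input overshoot)/R, so -12 − T = (-5 − T)/8.
8·(-12 − T) = -5 − T → 7·T = -96 − (-5) = -91.
T = -91/7 = -13 dBFS.

-13 dBFS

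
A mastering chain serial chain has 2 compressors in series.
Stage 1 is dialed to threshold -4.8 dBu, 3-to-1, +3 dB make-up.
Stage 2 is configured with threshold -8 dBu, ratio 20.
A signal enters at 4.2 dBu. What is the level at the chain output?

-7.54 dBu

Stage 1: overshoot 9 dB → 9/3 = 3 dB → -1.8 dBu; +3 dB make-up → 1.2 dBu.
Stage 2: 9.2 dB above -8 dBu, reduced 20:1 to 0.46 dB above → -7.54 dBu.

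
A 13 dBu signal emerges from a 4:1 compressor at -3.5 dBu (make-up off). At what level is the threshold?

-9 dBu

Let T be the threshold. Output overshoot = (input overshoot)/R, so -3.5 − T = (13 − T)/4.
4·(-3.5 − T) = 13 − T → 3·T = -14 − 13 = -27.
T = -27/3 = -9 dBu.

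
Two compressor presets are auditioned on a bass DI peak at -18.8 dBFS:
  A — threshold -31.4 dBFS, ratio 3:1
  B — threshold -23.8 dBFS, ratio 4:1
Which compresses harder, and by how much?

A, by 4.65 dB

A: overshoot 12.6 dB → output overshoot 4.2 dB → GR 8.4 dB.
B: overshoot 5 dB → output overshoot 1.25 dB → GR 3.75 dB.
A applies 4.65 dB more gain reduction.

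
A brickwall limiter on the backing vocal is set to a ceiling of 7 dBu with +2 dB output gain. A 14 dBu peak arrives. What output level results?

The limiter clamps the peak to its 7 dBu ceiling.
Output gain then adds 2 dB: 7 + 2 = 9 dBu.

9 dBu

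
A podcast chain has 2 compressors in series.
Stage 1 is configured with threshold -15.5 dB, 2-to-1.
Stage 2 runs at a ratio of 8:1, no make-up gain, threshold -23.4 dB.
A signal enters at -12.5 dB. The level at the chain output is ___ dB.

-22.225 dB

Stage 1: 3 dB above -15.5 dB, reduced 2:1 to 1.5 dB above → -14 dB.
Stage 2: 9.4 dB above -23.4 dB, reduced 8:1 to 1.175 dB above → -22.225 dB.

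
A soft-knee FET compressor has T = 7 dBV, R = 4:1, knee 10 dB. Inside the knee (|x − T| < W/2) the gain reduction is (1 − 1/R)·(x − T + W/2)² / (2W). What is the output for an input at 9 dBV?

7.1625 dBV

x − T + W/2 = 9 − 7 + 5 = 7.
GR = (1 − 1/4) × 7² / 20 = 0.75 × 49 / 20 = 1.8375 dB.
Output = 9 − 1.8375 = 7.1625 dBV.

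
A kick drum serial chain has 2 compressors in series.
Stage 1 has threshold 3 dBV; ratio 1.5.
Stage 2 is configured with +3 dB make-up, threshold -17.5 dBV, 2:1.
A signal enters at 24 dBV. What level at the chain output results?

2.75 dBV

Stage 1: 21 dB above 3 dBV, reduced 1.5:1 to 14 dB above → 17 dBV.
Stage 2: 17 dBV is 34.5 dB over -17.5 dBV; at 2:1 that becomes 17.25 dB over, giving -0.25 dBV; +3 dB make-up → 2.75 dBV.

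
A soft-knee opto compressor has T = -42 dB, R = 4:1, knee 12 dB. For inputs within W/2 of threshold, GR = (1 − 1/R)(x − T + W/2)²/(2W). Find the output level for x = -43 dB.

-43.78125 dB

x − T + W/2 = -43 − (-42) + 6 = 5.
GR = (1 − 1/4) × 5² / 24 = 0.75 × 25 / 24 = 0.78125 dB.
Output = -43 − 0.78125 = -43.78125 dB.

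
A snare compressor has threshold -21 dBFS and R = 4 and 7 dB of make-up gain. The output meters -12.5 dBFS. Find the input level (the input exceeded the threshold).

-15 dBFS

Remove make-up: -12.5 − 7 = -19.5 dBFS.
The compressed level sits -19.5 − (-21) = 1.5 dB over threshold.
Input overshoot = R × output overshoot = 6 dB → input = -21 + 6 = -15 dBFS.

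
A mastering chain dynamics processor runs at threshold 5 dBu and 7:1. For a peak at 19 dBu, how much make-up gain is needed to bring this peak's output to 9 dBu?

The peak compresses to 5 + 14/7 = 7 dBu.
To reach 9 dBu requires 9 − 7 = 2 dB of make-up.

2 dB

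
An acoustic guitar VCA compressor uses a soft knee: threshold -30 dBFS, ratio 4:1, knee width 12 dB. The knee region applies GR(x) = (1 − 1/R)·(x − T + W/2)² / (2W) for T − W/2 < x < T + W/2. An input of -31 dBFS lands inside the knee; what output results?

x − T + W/2 = -31 − (-30) + 6 = 5.
GR = (1 − 1/4) × 5² / 24 = 0.75 × 25 / 24 = 0.78125 dB.
Output = -31 − 0.78125 = -31.78125 dBFS.

-31.78125 dBFS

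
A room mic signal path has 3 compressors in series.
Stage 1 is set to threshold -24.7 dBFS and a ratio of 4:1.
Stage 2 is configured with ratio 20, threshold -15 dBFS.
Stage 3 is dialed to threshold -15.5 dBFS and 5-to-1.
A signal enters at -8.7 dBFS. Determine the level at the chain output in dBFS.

-20.7 dBFS

Stage 1: 16 dB above -24.7 dBFS, reduced 4:1 to 4 dB above → -20.7 dBFS.
Stage 2: -20.7 dBFS is at or below the -15 dBFS threshold — no compression; output -20.7 dBFS.
Stage 3: below threshold (-20.7 ≤ -15.5); passes unchanged; output -20.7 dBFS.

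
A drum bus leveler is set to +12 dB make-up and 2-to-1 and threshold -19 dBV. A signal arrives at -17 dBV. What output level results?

-6 dBV

Overshoot: -17 − (-19) = 2 dB.
2:1 compression reduces that to 2/2 = 1 dB over.
That puts the output at -18 dBV; make-up adds 12 dB, giving -6 dBV.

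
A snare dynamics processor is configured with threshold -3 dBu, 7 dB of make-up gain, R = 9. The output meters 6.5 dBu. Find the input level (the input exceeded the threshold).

Remove make-up: 6.5 − 7 = -0.5 dBu.
The compressed level sits -0.5 − (-3) = 2.5 dB over threshold.
Undo the ratio: input overshoot = 2.5 × 9 = 22.5 dB, giving input = 19.5 dBu.

19.5 dBu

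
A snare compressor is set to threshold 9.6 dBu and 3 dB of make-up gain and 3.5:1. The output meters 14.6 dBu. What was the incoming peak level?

16.6 dBu

Remove make-up: 14.6 − 3 = 11.6 dBu.
Post-compression overshoot = 11.6 − 9.6 = 2 dB.
Undo the ratio: input overshoot = 2 × 3.5 = 7 dB, giving input = 16.6 dBu.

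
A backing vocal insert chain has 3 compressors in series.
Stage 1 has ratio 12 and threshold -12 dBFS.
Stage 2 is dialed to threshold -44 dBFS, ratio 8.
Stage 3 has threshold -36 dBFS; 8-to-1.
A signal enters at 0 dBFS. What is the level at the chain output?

-39.875 dBFS

Stage 1: overshoot 12 dB → 12/12 = 1 dB → -11 dBFS.
Stage 2: -11 dBFS is 33 dB over -44 dBFS; at 8:1 that becomes 4.125 dB over, giving -39.875 dBFS.
Stage 3: -39.875 dBFS ≤ -36 dBFS, so stage 3 doesn't engage; output -39.875 dBFS.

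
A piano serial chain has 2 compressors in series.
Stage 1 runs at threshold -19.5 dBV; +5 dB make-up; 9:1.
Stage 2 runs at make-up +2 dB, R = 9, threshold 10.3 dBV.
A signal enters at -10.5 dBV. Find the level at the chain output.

-11.5 dBV

Stage 1: overshoot 9 dB → 9/9 = 1 dB → -18.5 dBV; +5 dB make-up → -13.5 dBV.
Stage 2: below threshold (-13.5 ≤ 10.3); passes unchanged; make-up brings it to -11.5 dBV.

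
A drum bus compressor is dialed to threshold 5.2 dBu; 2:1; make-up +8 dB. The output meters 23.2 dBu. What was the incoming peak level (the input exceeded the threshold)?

Before make-up, the level was 23.2 − 8 = 15.2 dBu.
That's 10 dB above the 5.2 dBu threshold.
Input overshoot = R × output overshoot = 20 dB → input = 5.2 + 20 = 25.2 dBu.

25.2 dBu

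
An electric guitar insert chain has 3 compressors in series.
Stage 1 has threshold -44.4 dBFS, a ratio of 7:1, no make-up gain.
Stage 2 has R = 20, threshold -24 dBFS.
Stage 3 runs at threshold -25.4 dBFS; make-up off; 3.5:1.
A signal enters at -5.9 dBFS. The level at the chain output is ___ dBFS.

-38.9 dBFS

Stage 1: -5.9 dBFS is 38.5 dB over -44.4 dBFS; at 7:1 that becomes 5.5 dB over, giving -38.9 dBFS.
Stage 2: -38.9 dBFS is at or below the -24 dBFS threshold — no compression; output -38.9 dBFS.
Stage 3: -38.9 dBFS is at or below the -25.4 dBFS threshold — no compression; output -38.9 dBFS.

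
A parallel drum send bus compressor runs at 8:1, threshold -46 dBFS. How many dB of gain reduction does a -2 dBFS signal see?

The signal is 44 dB above threshold.
At 8:1, output sits 44/8 = 5.5 dB above threshold.
GR = overshoot in − overshoot out = 44 − 5.5 = 38.5 dB.

38.5 dB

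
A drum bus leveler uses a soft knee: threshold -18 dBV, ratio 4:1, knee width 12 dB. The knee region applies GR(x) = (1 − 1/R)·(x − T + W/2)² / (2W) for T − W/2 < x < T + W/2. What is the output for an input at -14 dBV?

x − T + W/2 = -14 − (-18) + 6 = 10.
GR = (1 − 1/4) × 10² / 24 = 0.75 × 100 / 24 = 3.125 dB.
Output = -14 − 3.125 = -17.125 dBV.

-17.125 dBV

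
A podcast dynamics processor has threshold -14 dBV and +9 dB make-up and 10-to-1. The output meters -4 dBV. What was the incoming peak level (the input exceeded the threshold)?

-4 dBV

Before make-up, the level was -4 − 9 = -13 dBV.
Post-compression overshoot = -13 − (-14) = 1 dB.
Input overshoot = R × output overshoot = 10 dB → input = -14 + 10 = -4 dBV.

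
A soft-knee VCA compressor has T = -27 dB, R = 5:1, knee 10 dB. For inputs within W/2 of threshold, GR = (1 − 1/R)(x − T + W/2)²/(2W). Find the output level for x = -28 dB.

x − T + W/2 = -28 − (-27) + 5 = 4.
GR = (1 − 1/5) × 4² / 20 = 0.8 × 16 / 20 = 0.64 dB.
Output = -28 − 0.64 = -28.64 dB.

-28.64 dB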